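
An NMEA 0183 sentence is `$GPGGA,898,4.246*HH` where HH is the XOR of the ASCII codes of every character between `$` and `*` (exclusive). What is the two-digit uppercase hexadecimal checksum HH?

45

XOR the ASCII codes of the payload characters:
  'G' = 0x47 → acc = 0x47
  'P' = 0x50 → acc = 0x17
  'G' = 0x47 → acc = 0x50
  'G' = 0x47 → acc = 0x17
  'A' = 0x41 → acc = 0x56
  ',' = 0x2C → acc = 0x7A
  '8' = 0x38 → acc = 0x42
  '9' = 0x39 → acc = 0x7B
  '8' = 0x38 → acc = 0x43
  ',' = 0x2C → acc = 0x6F
  '4' = 0x34 → acc = 0x5B
  '.' = 0x2E → acc = 0x75
  '2' = 0x32 → acc = 0x47
  '4' = 0x34 → acc = 0x73
  '6' = 0x36 → acc = 0x45
Checksum = 0x45.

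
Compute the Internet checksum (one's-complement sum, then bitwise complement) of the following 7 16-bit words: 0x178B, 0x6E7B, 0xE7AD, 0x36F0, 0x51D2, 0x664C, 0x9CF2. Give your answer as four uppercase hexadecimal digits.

064A

One's-complement addition (fold any carry out of bit 15 back into bit 0):
  0x178B + 0x6E7B = 0x08606
  0x8606 + 0xE7AD = 0x16DB3 → wrap carry → 0x6DB4
  0x6DB4 + 0x36F0 = 0x0A4A4
  0xA4A4 + 0x51D2 = 0x0F676
  0xF676 + 0x664C = 0x15CC2 → wrap carry → 0x5CC3
  0x5CC3 + 0x9CF2 = 0x0F9B5
One's-complement sum = 0xF9B5.
Checksum = ~0xF9B5 & 0xFFFF = 0x064A.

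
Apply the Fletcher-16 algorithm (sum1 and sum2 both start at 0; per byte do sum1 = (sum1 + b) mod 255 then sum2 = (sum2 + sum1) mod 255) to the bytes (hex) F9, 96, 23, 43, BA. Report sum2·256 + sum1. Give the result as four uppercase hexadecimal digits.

E6B1

Running sums (mod 255):
  after byte 0 (F9): sum1=249, sum2=249
  after byte 1 (96): sum1=144, sum2=138
  after byte 2 (23): sum1=179, sum2=62
  after byte 3 (43): sum1=246, sum2=53
  after byte 4 (BA): sum1=177, sum2=230
Checksum = sum2·256 + sum1 = 230·256 + 177 = 59057 = 0xE6B1.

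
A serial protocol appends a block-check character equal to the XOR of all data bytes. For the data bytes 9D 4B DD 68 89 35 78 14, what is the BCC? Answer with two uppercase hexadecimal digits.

XOR the bytes together:
  start with 0x9D
  0x9D ⊕ 0x4B = 0xD6
  0xD6 ⊕ 0xDD = 0x0B
  0x0B ⊕ 0x68 = 0x63
  0x63 ⊕ 0x89 = 0xEA
  0xEA ⊕ 0x35 = 0xDF
  0xDF ⊕ 0x78 = 0xA7
  0xA7 ⊕ 0x14 = 0xB3

B3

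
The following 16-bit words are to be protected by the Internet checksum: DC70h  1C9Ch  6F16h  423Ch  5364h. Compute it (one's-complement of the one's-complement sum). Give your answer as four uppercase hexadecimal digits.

One's-complement addition (fold any carry out of bit 15 back into bit 0):
  0xDC70 + 0x1C9C = 0x0F90C
  0xF90C + 0x6F16 = 0x16822 → wrap carry → 0x6823
  0x6823 + 0x423C = 0x0AA5F
  0xAA5F + 0x5364 = 0x0FDC3
One's-complement sum = 0xFDC3.
Checksum = ~0xFDC3 & 0xFFFF = 0x023C.

023C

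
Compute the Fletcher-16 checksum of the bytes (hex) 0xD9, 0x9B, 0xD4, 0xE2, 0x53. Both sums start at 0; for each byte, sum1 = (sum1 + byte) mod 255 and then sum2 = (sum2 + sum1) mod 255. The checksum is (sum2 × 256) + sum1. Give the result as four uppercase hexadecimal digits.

Running sums (mod 255):
  after byte 0 (0xD9): sum1=217, sum2=217
  after byte 1 (0x9B): sum1=117, sum2=79
  after byte 2 (0xD4): sum1=74, sum2=153
  after byte 3 (0xE2): sum1=45, sum2=198
  after byte 4 (0x53): sum1=128, sum2=71
Checksum = sum2·256 + sum1 = 71·256 + 128 = 18304 = 0x4780.

4780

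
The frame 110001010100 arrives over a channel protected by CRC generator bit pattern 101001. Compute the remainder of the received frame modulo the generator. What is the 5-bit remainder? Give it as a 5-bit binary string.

11010

Modulo-2 division of 110001010100 by 101001:
  pos 0: 110001 XOR 101001 = 011000
  pos 1: 110000 XOR 101001 = 011001
  pos 2: 110011 XOR 101001 = 011010
  pos 3: 110100 XOR 101001 = 011101
  pos 4: 111011 XOR 101001 = 010010
  pos 5: 100100 XOR 101001 = 001101
Remainder = 11010 (nonzero — an error is detected).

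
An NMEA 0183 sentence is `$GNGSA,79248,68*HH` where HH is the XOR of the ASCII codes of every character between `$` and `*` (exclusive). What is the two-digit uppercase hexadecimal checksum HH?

62

XOR the ASCII codes of the payload characters:
  'G' = 0x47 → acc = 0x47
  'N' = 0x4E → acc = 0x09
  'G' = 0x47 → acc = 0x4E
  'S' = 0x53 → acc = 0x1D
  'A' = 0x41 → acc = 0x5C
  ',' = 0x2C → acc = 0x70
  '7' = 0x37 → acc = 0x47
  '9' = 0x39 → acc = 0x7E
  '2' = 0x32 → acc = 0x4C
  '4' = 0x34 → acc = 0x78
  '8' = 0x38 → acc = 0x40
  ',' = 0x2C → acc = 0x6C
  '6' = 0x36 → acc = 0x5A
  '8' = 0x38 → acc = 0x62
Checksum = 0x62.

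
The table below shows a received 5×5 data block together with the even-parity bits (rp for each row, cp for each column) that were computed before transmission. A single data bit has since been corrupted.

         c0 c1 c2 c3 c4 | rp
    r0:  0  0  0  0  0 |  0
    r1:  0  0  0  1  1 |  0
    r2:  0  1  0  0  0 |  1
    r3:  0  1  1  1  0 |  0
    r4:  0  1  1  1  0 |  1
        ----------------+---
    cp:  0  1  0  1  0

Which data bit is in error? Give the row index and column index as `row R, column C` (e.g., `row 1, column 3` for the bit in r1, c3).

row 3, column 4

Recompute each row's even parity and compare to rp:
  r0: data parity 0, sent rp 0 → ok
  r1: data parity 0, sent rp 0 → ok
  r2: data parity 1, sent rp 1 → ok
  r3: data parity 1, sent rp 0 → mismatch
  r4: data parity 1, sent rp 1 → ok
Recompute each column's even parity and compare to cp:
  c0: data parity 0, sent cp 0 → ok
  c1: data parity 1, sent cp 1 → ok
  c2: data parity 0, sent cp 0 → ok
  c3: data parity 1, sent cp 1 → ok
  c4: data parity 1, sent cp 0 → mismatch
Exactly one row (r3) and one column (c4) fail → the flipped bit is at their intersection.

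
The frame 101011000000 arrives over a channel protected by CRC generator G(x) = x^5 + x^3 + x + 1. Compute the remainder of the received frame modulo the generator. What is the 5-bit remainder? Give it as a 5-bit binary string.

00000

Modulo-2 division of 101011000000 by 101011:
  pos 0: 101011 XOR 101011 = 000000
Remainder = 00000 (zero — the frame passes the CRC check).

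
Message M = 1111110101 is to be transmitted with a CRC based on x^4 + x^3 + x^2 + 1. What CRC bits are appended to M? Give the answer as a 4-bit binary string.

Append 4 zeros: 11111101010000. Divide by 11101 (XOR where the leading bit is 1):
  pos 0: 11111 XOR 11101 = 00010
  pos 3: 10101 XOR 11101 = 01000
  pos 4: 10000 XOR 11101 = 01101
  pos 5: 11011 XOR 11101 = 00110
  pos 7: 11000 XOR 11101 = 00101
  pos 9: 10100 XOR 11101 = 01001
Remainder (last 4 bits) = 1001. This is the CRC / FCS.

1001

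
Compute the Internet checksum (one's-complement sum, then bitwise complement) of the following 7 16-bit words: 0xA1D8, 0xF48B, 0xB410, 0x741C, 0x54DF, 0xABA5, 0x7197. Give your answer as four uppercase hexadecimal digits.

One's-complement addition (fold any carry out of bit 15 back into bit 0):
  0xA1D8 + 0xF48B = 0x19663 → wrap carry → 0x9664
  0x9664 + 0xB410 = 0x14A74 → wrap carry → 0x4A75
  0x4A75 + 0x741C = 0x0BE91
  0xBE91 + 0x54DF = 0x11370 → wrap carry → 0x1371
  0x1371 + 0xABA5 = 0x0BF16
  0xBF16 + 0x7197 = 0x130AD → wrap carry → 0x30AE
One's-complement sum = 0x30AE.
Checksum = ~0x30AE & 0xFFFF = 0xCF51.

CF51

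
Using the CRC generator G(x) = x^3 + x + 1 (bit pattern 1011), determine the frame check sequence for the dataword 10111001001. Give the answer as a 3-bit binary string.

010

Append 3 zeros: 10111001001000. Divide by 1011 (XOR where the leading bit is 1):
  pos 0: 1011 XOR 1011 = 0000
  pos 4: 1001 XOR 1011 = 0010
  pos 6: 1000 XOR 1011 = 0011
  pos 8: 1110 XOR 1011 = 0101
  pos 9: 1010 XOR 1011 = 0001
Remainder (last 3 bits) = 010. This is the CRC / FCS.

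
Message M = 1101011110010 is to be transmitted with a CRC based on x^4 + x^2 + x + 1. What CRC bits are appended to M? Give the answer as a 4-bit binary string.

1010

Append 4 zeros: 11010111100100000. Divide by 10111 (XOR where the leading bit is 1):
  pos 0: 11010 XOR 10111 = 01101
  pos 1: 11011 XOR 10111 = 01100
  pos 2: 11001 XOR 10111 = 01110
  pos 3: 11101 XOR 10111 = 01010
  pos 4: 10101 XOR 10111 = 00010
  pos 7: 10001 XOR 10111 = 00110
  pos 9: 11000 XOR 10111 = 01111
  pos 10: 11110 XOR 10111 = 01001
  pos 11: 10010 XOR 10111 = 00101
Remainder (last 4 bits) = 1010. This is the CRC / FCS.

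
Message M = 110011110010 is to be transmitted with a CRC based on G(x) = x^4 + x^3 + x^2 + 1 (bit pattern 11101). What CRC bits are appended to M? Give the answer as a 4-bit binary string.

Append 4 zeros: 1100111100100000. Divide by 11101 (XOR where the leading bit is 1):
  pos 0: 11001 XOR 11101 = 00100
  pos 2: 10011 XOR 11101 = 01110
  pos 3: 11101 XOR 11101 = 00000
  pos 10: 10000 XOR 11101 = 01101
  pos 11: 11010 XOR 11101 = 00111
Remainder (last 4 bits) = 0111. This is the CRC / FCS.

0111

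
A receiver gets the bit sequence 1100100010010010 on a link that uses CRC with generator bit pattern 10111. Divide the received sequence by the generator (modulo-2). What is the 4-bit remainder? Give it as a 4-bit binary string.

0000

Modulo-2 division of 1100100010010010 by 10111:
  pos 0: 11001 XOR 10111 = 01110
  pos 1: 11100 XOR 10111 = 01011
  pos 2: 10110 XOR 10111 = 00001
  pos 6: 10100 XOR 10111 = 00011
  pos 9: 11100 XOR 10111 = 01011
  pos 10: 10111 XOR 10111 = 00000
Remainder = 0000 (zero — the frame passes the CRC check).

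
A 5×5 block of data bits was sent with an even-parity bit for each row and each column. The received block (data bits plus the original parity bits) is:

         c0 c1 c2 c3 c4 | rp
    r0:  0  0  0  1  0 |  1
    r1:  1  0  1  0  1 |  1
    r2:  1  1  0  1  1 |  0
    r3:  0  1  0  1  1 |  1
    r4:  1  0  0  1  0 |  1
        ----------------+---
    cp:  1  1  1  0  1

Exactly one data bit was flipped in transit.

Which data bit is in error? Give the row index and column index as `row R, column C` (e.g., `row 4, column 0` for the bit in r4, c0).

row 4, column 1

Recompute each row's even parity and compare to rp:
  r0: data parity 1, sent rp 1 → ok
  r1: data parity 1, sent rp 1 → ok
  r2: data parity 0, sent rp 0 → ok
  r3: data parity 1, sent rp 1 → ok
  r4: data parity 0, sent rp 1 → mismatch
Recompute each column's even parity and compare to cp:
  c0: data parity 1, sent cp 1 → ok
  c1: data parity 0, sent cp 1 → mismatch
  c2: data parity 1, sent cp 1 → ok
  c3: data parity 0, sent cp 0 → ok
  c4: data parity 1, sent cp 1 → ok
Exactly one row (r4) and one column (c1) fail → the flipped bit is at their intersection.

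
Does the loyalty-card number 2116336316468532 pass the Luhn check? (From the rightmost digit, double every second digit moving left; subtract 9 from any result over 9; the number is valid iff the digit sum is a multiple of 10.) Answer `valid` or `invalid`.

valid

From the right, keep odd positions and double even positions (subtract 9 from any doubled value over 9):
  doubled (positions 2,4,...): 6 7 8 2 3 6 2 4 → sum 38
  kept (positions 1,3,...): 2 5 6 6 3 3 6 1 → sum 32
Total = 70.
70 mod 10 = 0, so the number is valid.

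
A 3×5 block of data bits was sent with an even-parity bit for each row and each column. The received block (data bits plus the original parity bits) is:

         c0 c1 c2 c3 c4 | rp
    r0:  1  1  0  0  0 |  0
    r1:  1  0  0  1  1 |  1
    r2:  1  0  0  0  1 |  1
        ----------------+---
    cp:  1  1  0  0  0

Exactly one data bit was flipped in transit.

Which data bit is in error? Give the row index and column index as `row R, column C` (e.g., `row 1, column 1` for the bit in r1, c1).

Recompute each row's even parity and compare to rp:
  r0: data parity 0, sent rp 0 → ok
  r1: data parity 1, sent rp 1 → ok
  r2: data parity 0, sent rp 1 → mismatch
Recompute each column's even parity and compare to cp:
  c0: data parity 1, sent cp 1 → ok
  c1: data parity 1, sent cp 1 → ok
  c2: data parity 0, sent cp 0 → ok
  c3: data parity 1, sent cp 0 → mismatch
  c4: data parity 0, sent cp 0 → ok
Exactly one row (r2) and one column (c3) fail → the flipped bit is at their intersection.

row 2, column 3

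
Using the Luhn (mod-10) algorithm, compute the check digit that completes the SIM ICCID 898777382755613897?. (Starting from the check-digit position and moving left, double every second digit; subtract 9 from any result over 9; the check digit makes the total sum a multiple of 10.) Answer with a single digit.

3

Partial digits right→left: 7 9 8 3 1 6 5 5 7 2 8 3 7 7 7 8 9 8
Double every second digit counting from the check-digit position (so the 1st, 3rd, 5th, ... of the partial from the right).
  doubled (with −9 where >9): 5 7 2 1 5 7 5 5 9 → sum 46
  kept as-is: 9 3 6 5 2 3 7 8 8 → sum 51
Total = 46 + 51 = 97.
Check digit = (10 − (97 mod 10)) mod 10 = 3.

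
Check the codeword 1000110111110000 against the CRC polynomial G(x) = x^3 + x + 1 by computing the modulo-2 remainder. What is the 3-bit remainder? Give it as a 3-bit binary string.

Modulo-2 division of 1000110111110000 by 1011:
  pos 0: 1000 XOR 1011 = 0011
  pos 2: 1111 XOR 1011 = 0100
  pos 3: 1000 XOR 1011 = 0011
  pos 5: 1111 XOR 1011 = 0100
  pos 6: 1001 XOR 1011 = 0010
  pos 8: 1011 XOR 1011 = 0000
Remainder = 000 (zero — the frame passes the CRC check).

000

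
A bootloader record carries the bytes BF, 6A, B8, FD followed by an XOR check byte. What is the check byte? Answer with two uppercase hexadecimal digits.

XOR the bytes together:
  start with 0xBF
  0xBF ⊕ 0x6A = 0xD5
  0xD5 ⊕ 0xB8 = 0x6D
  0x6D ⊕ 0xFD = 0x90

90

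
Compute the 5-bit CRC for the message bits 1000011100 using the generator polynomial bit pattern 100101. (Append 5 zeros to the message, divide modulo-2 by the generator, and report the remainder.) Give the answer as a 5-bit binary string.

11110

Append 5 zeros: 100001110000000. Divide by 100101 (XOR where the leading bit is 1):
  pos 0: 100001 XOR 100101 = 000100
  pos 3: 100110 XOR 100101 = 000011
  pos 7: 110000 XOR 100101 = 010101
  pos 8: 101010 XOR 100101 = 001111
Remainder (last 5 bits) = 11110. This is the CRC / FCS.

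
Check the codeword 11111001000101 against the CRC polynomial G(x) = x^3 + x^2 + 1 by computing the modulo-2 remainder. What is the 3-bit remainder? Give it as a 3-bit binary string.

Modulo-2 division of 11111001000101 by 1101:
  pos 0: 1111 XOR 1101 = 0010
  pos 2: 1010 XOR 1101 = 0111
  pos 3: 1110 XOR 1101 = 0011
  pos 5: 1110 XOR 1101 = 0011
  pos 7: 1100 XOR 1101 = 0001
  pos 10: 1101 XOR 1101 = 0000
Remainder = 000 (zero — the frame passes the CRC check).

000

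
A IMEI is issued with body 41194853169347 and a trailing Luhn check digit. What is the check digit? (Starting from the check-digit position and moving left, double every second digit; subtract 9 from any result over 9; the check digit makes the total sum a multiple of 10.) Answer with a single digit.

4

Partial digits right→left: 7 4 3 9 6 1 3 5 8 4 9 1 1 4
Double every second digit counting from the check-digit position (so the 1st, 3rd, 5th, ... of the partial from the right).
  doubled (with −9 where >9): 5 6 3 6 7 9 2 → sum 38
  kept as-is: 4 9 1 5 4 1 4 → sum 28
Total = 38 + 28 = 66.
Check digit = (10 − (66 mod 10)) mod 10 = 4.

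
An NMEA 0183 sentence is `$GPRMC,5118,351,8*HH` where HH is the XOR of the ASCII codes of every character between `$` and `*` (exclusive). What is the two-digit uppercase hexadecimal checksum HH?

XOR the ASCII codes of the payload characters:
  'G' = 0x47 → acc = 0x47
  'P' = 0x50 → acc = 0x17
  'R' = 0x52 → acc = 0x45
  'M' = 0x4D → acc = 0x08
  'C' = 0x43 → acc = 0x4B
  ',' = 0x2C → acc = 0x67
  '5' = 0x35 → acc = 0x52
  '1' = 0x31 → acc = 0x63
  '1' = 0x31 → acc = 0x52
  '8' = 0x38 → acc = 0x6A
  ',' = 0x2C → acc = 0x46
  '3' = 0x33 → acc = 0x75
  '5' = 0x35 → acc = 0x40
  '1' = 0x31 → acc = 0x71
  ',' = 0x2C → acc = 0x5D
  '8' = 0x38 → acc = 0x65
Checksum = 0x65.

65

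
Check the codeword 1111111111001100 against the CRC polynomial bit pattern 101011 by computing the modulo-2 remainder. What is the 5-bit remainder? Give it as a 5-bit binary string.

00000

Modulo-2 division of 1111111111001100 by 101011:
  pos 0: 111111 XOR 101011 = 010100
  pos 1: 101001 XOR 101011 = 000010
  pos 5: 101110 XOR 101011 = 000101
  pos 8: 101011 XOR 101011 = 000000
Remainder = 00000 (zero — the frame passes the CRC check).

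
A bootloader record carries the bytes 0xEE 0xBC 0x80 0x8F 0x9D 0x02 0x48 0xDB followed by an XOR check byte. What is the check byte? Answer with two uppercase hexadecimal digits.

51

XOR the bytes together:
  start with 0xEE
  0xEE ⊕ 0xBC = 0x52
  0x52 ⊕ 0x80 = 0xD2
  0xD2 ⊕ 0x8F = 0x5D
  0x5D ⊕ 0x9D = 0xC0
  0xC0 ⊕ 0x02 = 0xC2
  0xC2 ⊕ 0x48 = 0x8A
  0x8A ⊕ 0xDB = 0x51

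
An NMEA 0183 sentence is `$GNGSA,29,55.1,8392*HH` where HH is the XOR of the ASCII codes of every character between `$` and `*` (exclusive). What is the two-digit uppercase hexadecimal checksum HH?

64

XOR the ASCII codes of the payload characters:
  'G' = 0x47 → acc = 0x47
  'N' = 0x4E → acc = 0x09
  'G' = 0x47 → acc = 0x4E
  'S' = 0x53 → acc = 0x1D
  'A' = 0x41 → acc = 0x5C
  ',' = 0x2C → acc = 0x70
  '2' = 0x32 → acc = 0x42
  '9' = 0x39 → acc = 0x7B
  ',' = 0x2C → acc = 0x57
  '5' = 0x35 → acc = 0x62
  '5' = 0x35 → acc = 0x57
  '.' = 0x2E → acc = 0x79
  '1' = 0x31 → acc = 0x48
  ',' = 0x2C → acc = 0x64
  '8' = 0x38 → acc = 0x5C
  '3' = 0x33 → acc = 0x6F
  '9' = 0x39 → acc = 0x56
  '2' = 0x32 → acc = 0x64
Checksum = 0x64.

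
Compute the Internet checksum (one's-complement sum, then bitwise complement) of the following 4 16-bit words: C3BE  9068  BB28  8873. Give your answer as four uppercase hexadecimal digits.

683C

One's-complement addition (fold any carry out of bit 15 back into bit 0):
  0xC3BE + 0x9068 = 0x15426 → wrap carry → 0x5427
  0x5427 + 0xBB28 = 0x10F4F → wrap carry → 0x0F50
  0x0F50 + 0x8873 = 0x097C3
One's-complement sum = 0x97C3.
Checksum = ~0x97C3 & 0xFFFF = 0x683C.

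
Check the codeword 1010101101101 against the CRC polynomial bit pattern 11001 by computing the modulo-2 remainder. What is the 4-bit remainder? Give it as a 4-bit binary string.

1110

Modulo-2 division of 1010101101101 by 11001:
  pos 0: 10101 XOR 11001 = 01100
  pos 1: 11000 XOR 11001 = 00001
  pos 5: 11101 XOR 11001 = 00100
  pos 7: 10010 XOR 11001 = 01011
  pos 8: 10111 XOR 11001 = 01110
Remainder = 1110 (nonzero — an error is detected).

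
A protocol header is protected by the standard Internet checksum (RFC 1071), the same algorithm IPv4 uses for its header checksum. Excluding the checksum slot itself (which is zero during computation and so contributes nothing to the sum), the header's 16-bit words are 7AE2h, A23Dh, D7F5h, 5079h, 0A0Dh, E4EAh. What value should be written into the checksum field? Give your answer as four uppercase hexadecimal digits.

One's-complement addition (fold any carry out of bit 15 back into bit 0):
  0x7AE2 + 0xA23D = 0x11D1F → wrap carry → 0x1D20
  0x1D20 + 0xD7F5 = 0x0F515
  0xF515 + 0x5079 = 0x1458E → wrap carry → 0x458F
  0x458F + 0x0A0D = 0x04F9C
  0x4F9C + 0xE4EA = 0x13486 → wrap carry → 0x3487
One's-complement sum = 0x3487.
Checksum = ~0x3487 & 0xFFFF = 0xCB78.

CB78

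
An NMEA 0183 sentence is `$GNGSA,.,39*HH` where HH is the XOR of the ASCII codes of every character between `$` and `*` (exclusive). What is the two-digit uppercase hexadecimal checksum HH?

XOR the ASCII codes of the payload characters:
  'G' = 0x47 → acc = 0x47
  'N' = 0x4E → acc = 0x09
  'G' = 0x47 → acc = 0x4E
  'S' = 0x53 → acc = 0x1D
  'A' = 0x41 → acc = 0x5C
  ',' = 0x2C → acc = 0x70
  '.' = 0x2E → acc = 0x5E
  ',' = 0x2C → acc = 0x72
  '3' = 0x33 → acc = 0x41
  '9' = 0x39 → acc = 0x78
Checksum = 0x78.

78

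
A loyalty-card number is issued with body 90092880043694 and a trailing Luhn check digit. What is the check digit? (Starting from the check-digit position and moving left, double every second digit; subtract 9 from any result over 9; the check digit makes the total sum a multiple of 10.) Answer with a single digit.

Partial digits right→left: 4 9 6 3 4 0 0 8 8 2 9 0 0 9
Double every second digit counting from the check-digit position (so the 1st, 3rd, 5th, ... of the partial from the right).
  doubled (with −9 where >9): 8 3 8 0 7 9 0 → sum 35
  kept as-is: 9 3 0 8 2 0 9 → sum 31
Total = 35 + 31 = 66.
Check digit = (10 − (66 mod 10)) mod 10 = 4.

4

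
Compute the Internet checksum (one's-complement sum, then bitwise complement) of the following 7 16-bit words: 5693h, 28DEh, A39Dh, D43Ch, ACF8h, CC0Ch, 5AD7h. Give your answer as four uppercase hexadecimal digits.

34D7

One's-complement addition (fold any carry out of bit 15 back into bit 0):
  0x5693 + 0x28DE = 0x07F71
  0x7F71 + 0xA39D = 0x1230E → wrap carry → 0x230F
  0x230F + 0xD43C = 0x0F74B
  0xF74B + 0xACF8 = 0x1A443 → wrap carry → 0xA444
  0xA444 + 0xCC0C = 0x17050 → wrap carry → 0x7051
  0x7051 + 0x5AD7 = 0x0CB28
One's-complement sum = 0xCB28.
Checksum = ~0xCB28 & 0xFFFF = 0x34D7.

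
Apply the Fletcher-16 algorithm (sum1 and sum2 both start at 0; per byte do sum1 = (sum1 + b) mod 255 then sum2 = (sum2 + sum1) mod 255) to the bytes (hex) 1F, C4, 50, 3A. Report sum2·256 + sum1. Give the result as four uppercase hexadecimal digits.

Running sums (mod 255):
  after byte 0 (1F): sum1=31, sum2=31
  after byte 1 (C4): sum1=227, sum2=3
  after byte 2 (50): sum1=52, sum2=55
  after byte 3 (3A): sum1=110, sum2=165
Checksum = sum2·256 + sum1 = 165·256 + 110 = 42350 = 0xA56E.

A56E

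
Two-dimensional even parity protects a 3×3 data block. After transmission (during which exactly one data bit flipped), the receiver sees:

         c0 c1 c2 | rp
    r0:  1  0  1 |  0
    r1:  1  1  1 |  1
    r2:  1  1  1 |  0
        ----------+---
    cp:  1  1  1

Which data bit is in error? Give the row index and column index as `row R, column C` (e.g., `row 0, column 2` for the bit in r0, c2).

Recompute each row's even parity and compare to rp:
  r0: data parity 0, sent rp 0 → ok
  r1: data parity 1, sent rp 1 → ok
  r2: data parity 1, sent rp 0 → mismatch
Recompute each column's even parity and compare to cp:
  c0: data parity 1, sent cp 1 → ok
  c1: data parity 0, sent cp 1 → mismatch
  c2: data parity 1, sent cp 1 → ok
Exactly one row (r2) and one column (c1) fail → the flipped bit is at their intersection.

row 2, column 1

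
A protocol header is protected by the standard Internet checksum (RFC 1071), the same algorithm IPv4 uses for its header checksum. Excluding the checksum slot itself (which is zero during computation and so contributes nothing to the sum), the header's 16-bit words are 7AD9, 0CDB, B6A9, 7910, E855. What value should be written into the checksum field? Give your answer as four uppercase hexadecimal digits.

One's-complement addition (fold any carry out of bit 15 back into bit 0):
  0x7AD9 + 0x0CDB = 0x087B4
  0x87B4 + 0xB6A9 = 0x13E5D → wrap carry → 0x3E5E
  0x3E5E + 0x7910 = 0x0B76E
  0xB76E + 0xE855 = 0x19FC3 → wrap carry → 0x9FC4
One's-complement sum = 0x9FC4.
Checksum = ~0x9FC4 & 0xFFFF = 0x603B.

603B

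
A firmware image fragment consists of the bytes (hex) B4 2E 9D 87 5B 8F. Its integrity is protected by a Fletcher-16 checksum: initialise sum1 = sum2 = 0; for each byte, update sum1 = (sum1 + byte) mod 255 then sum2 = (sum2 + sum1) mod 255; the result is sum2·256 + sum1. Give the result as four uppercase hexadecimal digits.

Running sums (mod 255):
  after byte 0 (B4): sum1=180, sum2=180
  after byte 1 (2E): sum1=226, sum2=151
  after byte 2 (9D): sum1=128, sum2=24
  after byte 3 (87): sum1=8, sum2=32
  after byte 4 (5B): sum1=99, sum2=131
  after byte 5 (8F): sum1=242, sum2=118
Checksum = sum2·256 + sum1 = 118·256 + 242 = 30450 = 0x76F2.

76F2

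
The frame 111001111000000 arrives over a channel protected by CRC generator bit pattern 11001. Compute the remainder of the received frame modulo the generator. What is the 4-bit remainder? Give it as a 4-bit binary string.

1010

Modulo-2 division of 111001111000000 by 11001:
  pos 0: 11100 XOR 11001 = 00101
  pos 2: 10111 XOR 11001 = 01110
  pos 3: 11101 XOR 11001 = 00100
  pos 5: 10010 XOR 11001 = 01011
  pos 6: 10110 XOR 11001 = 01111
  pos 7: 11110 XOR 11001 = 00111
  pos 9: 11100 XOR 11001 = 00101
Remainder = 1010 (nonzero — an error is detected).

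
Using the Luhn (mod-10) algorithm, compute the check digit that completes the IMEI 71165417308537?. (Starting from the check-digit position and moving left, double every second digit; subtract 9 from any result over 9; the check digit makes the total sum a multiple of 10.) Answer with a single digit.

8

Partial digits right→left: 7 3 5 8 0 3 7 1 4 5 6 1 1 7
Double every second digit counting from the check-digit position (so the 1st, 3rd, 5th, ... of the partial from the right).
  doubled (with −9 where >9): 5 1 0 5 8 3 2 → sum 24
  kept as-is: 3 8 3 1 5 1 7 → sum 28
Total = 24 + 28 = 52.
Check digit = (10 − (52 mod 10)) mod 10 = 8.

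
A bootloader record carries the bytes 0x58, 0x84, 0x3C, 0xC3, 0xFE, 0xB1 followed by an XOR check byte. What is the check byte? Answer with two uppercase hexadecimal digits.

XOR the bytes together:
  start with 0x58
  0x58 ⊕ 0x84 = 0xDC
  0xDC ⊕ 0x3C = 0xE0
  0xE0 ⊕ 0xC3 = 0x23
  0x23 ⊕ 0xFE = 0xDD
  0xDD ⊕ 0xB1 = 0x6C

6C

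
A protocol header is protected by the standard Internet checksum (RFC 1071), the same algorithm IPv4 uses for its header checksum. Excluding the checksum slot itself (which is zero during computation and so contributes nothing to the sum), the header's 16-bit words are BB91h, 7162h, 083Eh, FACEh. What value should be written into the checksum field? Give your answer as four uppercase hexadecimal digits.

One's-complement addition (fold any carry out of bit 15 back into bit 0):
  0xBB91 + 0x7162 = 0x12CF3 → wrap carry → 0x2CF4
  0x2CF4 + 0x083E = 0x03532
  0x3532 + 0xFACE = 0x13000 → wrap carry → 0x3001
One's-complement sum = 0x3001.
Checksum = ~0x3001 & 0xFFFF = 0xCFFE.

CFFE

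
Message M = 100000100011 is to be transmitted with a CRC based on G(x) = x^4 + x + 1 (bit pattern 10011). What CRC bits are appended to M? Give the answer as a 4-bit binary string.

1110

Append 4 zeros: 1000001000110000. Divide by 10011 (XOR where the leading bit is 1):
  pos 0: 10000 XOR 10011 = 00011
  pos 3: 11010 XOR 10011 = 01001
  pos 4: 10010 XOR 10011 = 00001
  pos 8: 10110 XOR 10011 = 00101
  pos 10: 10100 XOR 10011 = 00111
Remainder (last 4 bits) = 1110. This is the CRC / FCS.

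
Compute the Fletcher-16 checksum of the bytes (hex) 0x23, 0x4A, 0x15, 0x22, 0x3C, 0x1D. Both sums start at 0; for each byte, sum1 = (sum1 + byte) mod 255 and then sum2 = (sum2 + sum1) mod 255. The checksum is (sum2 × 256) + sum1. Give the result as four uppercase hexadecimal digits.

Running sums (mod 255):
  after byte 0 (0x23): sum1=35, sum2=35
  after byte 1 (0x4A): sum1=109, sum2=144
  after byte 2 (0x15): sum1=130, sum2=19
  after byte 3 (0x22): sum1=164, sum2=183
  after byte 4 (0x3C): sum1=224, sum2=152
  after byte 5 (0x1D): sum1=253, sum2=150
Checksum = sum2·256 + sum1 = 150·256 + 253 = 38653 = 0x96FD.

96FD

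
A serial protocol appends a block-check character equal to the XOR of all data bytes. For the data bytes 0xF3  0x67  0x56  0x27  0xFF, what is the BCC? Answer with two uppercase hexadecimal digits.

XOR the bytes together:
  start with 0xF3
  0xF3 ⊕ 0x67 = 0x94
  0x94 ⊕ 0x56 = 0xC2
  0xC2 ⊕ 0x27 = 0xE5
  0xE5 ⊕ 0xFF = 0x1A

1A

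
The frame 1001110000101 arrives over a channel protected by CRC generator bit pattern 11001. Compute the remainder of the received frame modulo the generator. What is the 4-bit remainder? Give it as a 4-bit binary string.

Modulo-2 division of 1001110000101 by 11001:
  pos 0: 10011 XOR 11001 = 01010
  pos 1: 10101 XOR 11001 = 01100
  pos 2: 11000 XOR 11001 = 00001
  pos 6: 10001 XOR 11001 = 01000
  pos 7: 10000 XOR 11001 = 01001
  pos 8: 10011 XOR 11001 = 01010
Remainder = 1010 (nonzero — an error is detected).

1010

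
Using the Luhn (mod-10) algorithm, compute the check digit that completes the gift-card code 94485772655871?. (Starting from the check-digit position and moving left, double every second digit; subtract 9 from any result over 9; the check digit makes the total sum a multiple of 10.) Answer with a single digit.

3

Partial digits right→left: 1 7 8 5 5 6 2 7 7 5 8 4 4 9
Double every second digit counting from the check-digit position (so the 1st, 3rd, 5th, ... of the partial from the right).
  doubled (with −9 where >9): 2 7 1 4 5 7 8 → sum 34
  kept as-is: 7 5 6 7 5 4 9 → sum 43
Total = 34 + 43 = 77.
Check digit = (10 − (77 mod 10)) mod 10 = 3.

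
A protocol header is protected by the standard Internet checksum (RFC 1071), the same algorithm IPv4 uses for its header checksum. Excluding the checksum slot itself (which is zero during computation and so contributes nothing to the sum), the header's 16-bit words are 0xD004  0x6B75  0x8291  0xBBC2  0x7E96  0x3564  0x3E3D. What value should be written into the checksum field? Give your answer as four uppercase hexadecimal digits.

One's-complement addition (fold any carry out of bit 15 back into bit 0):
  0xD004 + 0x6B75 = 0x13B79 → wrap carry → 0x3B7A
  0x3B7A + 0x8291 = 0x0BE0B
  0xBE0B + 0xBBC2 = 0x179CD → wrap carry → 0x79CE
  0x79CE + 0x7E96 = 0x0F864
  0xF864 + 0x3564 = 0x12DC8 → wrap carry → 0x2DC9
  0x2DC9 + 0x3E3D = 0x06C06
One's-complement sum = 0x6C06.
Checksum = ~0x6C06 & 0xFFFF = 0x93F9.

93F9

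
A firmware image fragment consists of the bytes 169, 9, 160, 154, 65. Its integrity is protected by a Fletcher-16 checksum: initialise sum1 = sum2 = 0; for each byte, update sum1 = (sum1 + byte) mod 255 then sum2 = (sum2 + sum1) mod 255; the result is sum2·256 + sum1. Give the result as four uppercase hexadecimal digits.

Running sums (mod 255):
  after byte 0 (169): sum1=169, sum2=169
  after byte 1 (9): sum1=178, sum2=92
  after byte 2 (160): sum1=83, sum2=175
  after byte 3 (154): sum1=237, sum2=157
  after byte 4 (65): sum1=47, sum2=204
Checksum = sum2·256 + sum1 = 204·256 + 47 = 52271 = 0xCC2F.

CC2F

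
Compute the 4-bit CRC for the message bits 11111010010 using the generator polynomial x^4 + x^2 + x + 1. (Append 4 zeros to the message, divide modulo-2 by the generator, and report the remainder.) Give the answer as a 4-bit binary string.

Append 4 zeros: 111110100100000. Divide by 10111 (XOR where the leading bit is 1):
  pos 0: 11111 XOR 10111 = 01000
  pos 1: 10000 XOR 10111 = 00111
  pos 3: 11110 XOR 10111 = 01001
  pos 4: 10010 XOR 10111 = 00101
  pos 6: 10110 XOR 10111 = 00001
  pos 10: 10000 XOR 10111 = 00111
Remainder (last 4 bits) = 0111. This is the CRC / FCS.

0111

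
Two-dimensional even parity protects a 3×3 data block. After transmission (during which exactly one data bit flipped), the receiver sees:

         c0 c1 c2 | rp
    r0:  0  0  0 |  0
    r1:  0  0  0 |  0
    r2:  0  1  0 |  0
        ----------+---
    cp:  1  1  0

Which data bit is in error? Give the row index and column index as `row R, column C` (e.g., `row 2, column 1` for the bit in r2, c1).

Recompute each row's even parity and compare to rp:
  r0: data parity 0, sent rp 0 → ok
  r1: data parity 0, sent rp 0 → ok
  r2: data parity 1, sent rp 0 → mismatch
Recompute each column's even parity and compare to cp:
  c0: data parity 0, sent cp 1 → mismatch
  c1: data parity 1, sent cp 1 → ok
  c2: data parity 0, sent cp 0 → ok
Exactly one row (r2) and one column (c0) fail → the flipped bit is at their intersection.

row 2, column 0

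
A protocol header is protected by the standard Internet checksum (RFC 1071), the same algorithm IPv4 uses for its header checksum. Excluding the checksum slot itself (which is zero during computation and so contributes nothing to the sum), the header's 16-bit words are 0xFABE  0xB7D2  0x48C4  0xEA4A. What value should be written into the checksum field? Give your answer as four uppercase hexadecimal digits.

One's-complement addition (fold any carry out of bit 15 back into bit 0):
  0xFABE + 0xB7D2 = 0x1B290 → wrap carry → 0xB291
  0xB291 + 0x48C4 = 0x0FB55
  0xFB55 + 0xEA4A = 0x1E59F → wrap carry → 0xE5A0
One's-complement sum = 0xE5A0.
Checksum = ~0xE5A0 & 0xFFFF = 0x1A5F.

1A5F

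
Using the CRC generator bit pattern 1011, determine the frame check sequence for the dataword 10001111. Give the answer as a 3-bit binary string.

100

Append 3 zeros: 10001111000. Divide by 1011 (XOR where the leading bit is 1):
  pos 0: 1000 XOR 1011 = 0011
  pos 2: 1111 XOR 1011 = 0100
  pos 3: 1001 XOR 1011 = 0010
  pos 5: 1010 XOR 1011 = 0001
Remainder (last 3 bits) = 100. This is the CRC / FCS.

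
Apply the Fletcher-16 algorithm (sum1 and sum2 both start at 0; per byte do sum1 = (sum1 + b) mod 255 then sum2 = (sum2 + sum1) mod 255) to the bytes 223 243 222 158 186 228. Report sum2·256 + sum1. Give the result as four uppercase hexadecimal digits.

B4F0

Running sums (mod 255):
  after byte 0 (223): sum1=223, sum2=223
  after byte 1 (243): sum1=211, sum2=179
  after byte 2 (222): sum1=178, sum2=102
  after byte 3 (158): sum1=81, sum2=183
  after byte 4 (186): sum1=12, sum2=195
  after byte 5 (228): sum1=240, sum2=180
Checksum = sum2·256 + sum1 = 180·256 + 240 = 46320 = 0xB4F0.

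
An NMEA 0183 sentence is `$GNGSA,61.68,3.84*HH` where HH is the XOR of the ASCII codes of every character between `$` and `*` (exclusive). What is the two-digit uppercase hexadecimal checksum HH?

XOR the ASCII codes of the payload characters:
  'G' = 0x47 → acc = 0x47
  'N' = 0x4E → acc = 0x09
  'G' = 0x47 → acc = 0x4E
  'S' = 0x53 → acc = 0x1D
  'A' = 0x41 → acc = 0x5C
  ',' = 0x2C → acc = 0x70
  '6' = 0x36 → acc = 0x46
  '1' = 0x31 → acc = 0x77
  '.' = 0x2E → acc = 0x59
  '6' = 0x36 → acc = 0x6F
  '8' = 0x38 → acc = 0x57
  ',' = 0x2C → acc = 0x7B
  '3' = 0x33 → acc = 0x48
  '.' = 0x2E → acc = 0x66
  '8' = 0x38 → acc = 0x5E
  '4' = 0x34 → acc = 0x6A
Checksum = 0x6A.

6A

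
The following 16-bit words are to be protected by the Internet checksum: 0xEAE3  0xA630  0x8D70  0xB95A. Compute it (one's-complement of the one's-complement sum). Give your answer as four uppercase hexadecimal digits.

2820

One's-complement addition (fold any carry out of bit 15 back into bit 0):
  0xEAE3 + 0xA630 = 0x19113 → wrap carry → 0x9114
  0x9114 + 0x8D70 = 0x11E84 → wrap carry → 0x1E85
  0x1E85 + 0xB95A = 0x0D7DF
One's-complement sum = 0xD7DF.
Checksum = ~0xD7DF & 0xFFFF = 0x2820.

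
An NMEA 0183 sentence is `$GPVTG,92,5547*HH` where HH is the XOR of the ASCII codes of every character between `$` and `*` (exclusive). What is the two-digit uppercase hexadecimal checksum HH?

5A

XOR the ASCII codes of the payload characters:
  'G' = 0x47 → acc = 0x47
  'P' = 0x50 → acc = 0x17
  'V' = 0x56 → acc = 0x41
  'T' = 0x54 → acc = 0x15
  'G' = 0x47 → acc = 0x52
  ',' = 0x2C → acc = 0x7E
  '9' = 0x39 → acc = 0x47
  '2' = 0x32 → acc = 0x75
  ',' = 0x2C → acc = 0x59
  '5' = 0x35 → acc = 0x6C
  '5' = 0x35 → acc = 0x59
  '4' = 0x34 → acc = 0x6D
  '7' = 0x37 → acc = 0x5A
Checksum = 0x5A.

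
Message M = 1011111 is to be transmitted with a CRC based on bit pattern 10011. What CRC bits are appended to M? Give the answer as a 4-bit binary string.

Append 4 zeros: 10111110000. Divide by 10011 (XOR where the leading bit is 1):
  pos 0: 10111 XOR 10011 = 00100
  pos 2: 10011 XOR 10011 = 00000
Remainder (last 4 bits) = 0000. This is the CRC / FCS.

0000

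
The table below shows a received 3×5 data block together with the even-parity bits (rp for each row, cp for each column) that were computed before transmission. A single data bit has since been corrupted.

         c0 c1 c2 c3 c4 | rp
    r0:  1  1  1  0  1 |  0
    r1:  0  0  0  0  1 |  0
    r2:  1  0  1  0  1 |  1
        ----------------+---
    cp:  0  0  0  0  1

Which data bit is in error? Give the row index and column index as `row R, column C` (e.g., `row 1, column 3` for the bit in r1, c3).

row 1, column 1

Recompute each row's even parity and compare to rp:
  r0: data parity 0, sent rp 0 → ok
  r1: data parity 1, sent rp 0 → mismatch
  r2: data parity 1, sent rp 1 → ok
Recompute each column's even parity and compare to cp:
  c0: data parity 0, sent cp 0 → ok
  c1: data parity 1, sent cp 0 → mismatch
  c2: data parity 0, sent cp 0 → ok
  c3: data parity 0, sent cp 0 → ok
  c4: data parity 1, sent cp 1 → ok
Exactly one row (r1) and one column (c1) fail → the flipped bit is at their intersection.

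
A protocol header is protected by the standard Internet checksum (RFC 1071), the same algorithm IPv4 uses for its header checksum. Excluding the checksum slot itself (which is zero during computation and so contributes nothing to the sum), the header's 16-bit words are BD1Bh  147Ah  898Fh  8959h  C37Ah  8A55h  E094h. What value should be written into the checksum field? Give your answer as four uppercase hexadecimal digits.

ED1B

One's-complement addition (fold any carry out of bit 15 back into bit 0):
  0xBD1B + 0x147A = 0x0D195
  0xD195 + 0x898F = 0x15B24 → wrap carry → 0x5B25
  0x5B25 + 0x8959 = 0x0E47E
  0xE47E + 0xC37A = 0x1A7F8 → wrap carry → 0xA7F9
  0xA7F9 + 0x8A55 = 0x1324E → wrap carry → 0x324F
  0x324F + 0xE094 = 0x112E3 → wrap carry → 0x12E4
One's-complement sum = 0x12E4.
Checksum = ~0x12E4 & 0xFFFF = 0xED1B.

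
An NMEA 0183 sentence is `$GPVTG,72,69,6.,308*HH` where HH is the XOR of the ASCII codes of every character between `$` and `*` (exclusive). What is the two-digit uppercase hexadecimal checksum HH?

XOR the ASCII codes of the payload characters:
  'G' = 0x47 → acc = 0x47
  'P' = 0x50 → acc = 0x17
  'V' = 0x56 → acc = 0x41
  'T' = 0x54 → acc = 0x15
  'G' = 0x47 → acc = 0x52
  ',' = 0x2C → acc = 0x7E
  '7' = 0x37 → acc = 0x49
  '2' = 0x32 → acc = 0x7B
  ',' = 0x2C → acc = 0x57
  '6' = 0x36 → acc = 0x61
  '9' = 0x39 → acc = 0x58
  ',' = 0x2C → acc = 0x74
  '6' = 0x36 → acc = 0x42
  '.' = 0x2E → acc = 0x6C
  ',' = 0x2C → acc = 0x40
  '3' = 0x33 → acc = 0x73
  '0' = 0x30 → acc = 0x43
  '8' = 0x38 → acc = 0x7B
Checksum = 0x7B.

7B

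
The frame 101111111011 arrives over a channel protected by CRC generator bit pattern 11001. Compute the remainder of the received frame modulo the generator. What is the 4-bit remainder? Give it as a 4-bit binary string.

0111

Modulo-2 division of 101111111011 by 11001:
  pos 0: 10111 XOR 11001 = 01110
  pos 1: 11101 XOR 11001 = 00100
  pos 3: 10011 XOR 11001 = 01010
  pos 4: 10101 XOR 11001 = 01100
  pos 5: 11000 XOR 11001 = 00001
Remainder = 0111 (nonzero — an error is detected).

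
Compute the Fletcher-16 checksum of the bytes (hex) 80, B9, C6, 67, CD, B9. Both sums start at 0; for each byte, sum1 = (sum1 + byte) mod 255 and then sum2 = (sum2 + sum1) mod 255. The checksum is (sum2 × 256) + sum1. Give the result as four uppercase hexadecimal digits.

4AEF

Running sums (mod 255):
  after byte 0 (80): sum1=128, sum2=128
  after byte 1 (B9): sum1=58, sum2=186
  after byte 2 (C6): sum1=1, sum2=187
  after byte 3 (67): sum1=104, sum2=36
  after byte 4 (CD): sum1=54, sum2=90
  after byte 5 (B9): sum1=239, sum2=74
Checksum = sum2·256 + sum1 = 74·256 + 239 = 19183 = 0x4AEF.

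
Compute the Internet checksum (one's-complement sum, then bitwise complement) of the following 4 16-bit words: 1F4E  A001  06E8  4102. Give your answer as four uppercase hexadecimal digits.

One's-complement addition (fold any carry out of bit 15 back into bit 0):
  0x1F4E + 0xA001 = 0x0BF4F
  0xBF4F + 0x06E8 = 0x0C637
  0xC637 + 0x4102 = 0x10739 → wrap carry → 0x073A
One's-complement sum = 0x073A.
Checksum = ~0x073A & 0xFFFF = 0xF8C5.

F8C5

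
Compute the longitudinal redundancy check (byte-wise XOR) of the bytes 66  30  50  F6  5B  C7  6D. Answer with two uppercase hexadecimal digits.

XOR the bytes together:
  start with 0x66
  0x66 ⊕ 0x30 = 0x56
  0x56 ⊕ 0x50 = 0x06
  0x06 ⊕ 0xF6 = 0xF0
  0xF0 ⊕ 0x5B = 0xAB
  0xAB ⊕ 0xC7 = 0x6C
  0x6C ⊕ 0x6D = 0x01

01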